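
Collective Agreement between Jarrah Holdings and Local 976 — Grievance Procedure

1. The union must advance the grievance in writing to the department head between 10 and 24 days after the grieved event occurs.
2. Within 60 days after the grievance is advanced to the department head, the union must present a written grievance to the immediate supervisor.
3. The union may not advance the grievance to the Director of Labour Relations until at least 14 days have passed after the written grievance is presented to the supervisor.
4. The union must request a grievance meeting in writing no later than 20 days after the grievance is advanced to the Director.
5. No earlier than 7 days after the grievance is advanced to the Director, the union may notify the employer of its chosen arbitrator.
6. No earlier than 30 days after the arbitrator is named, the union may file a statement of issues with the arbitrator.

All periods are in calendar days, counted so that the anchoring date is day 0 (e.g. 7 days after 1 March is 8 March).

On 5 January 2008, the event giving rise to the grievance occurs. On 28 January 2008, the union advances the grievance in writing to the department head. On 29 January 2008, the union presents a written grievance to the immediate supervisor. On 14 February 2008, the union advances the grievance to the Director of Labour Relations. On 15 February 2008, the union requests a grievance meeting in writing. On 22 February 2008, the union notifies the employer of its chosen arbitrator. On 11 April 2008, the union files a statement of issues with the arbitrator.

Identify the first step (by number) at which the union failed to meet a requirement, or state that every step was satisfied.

None — every step was satisfied

Step 1 — 10 and 24 days from 5 January 2008 (when the grieved event occurs) are 15 January 2008 and 29 January 2008 respectively; done 28 January 2008, which is between those dates.
Step 2 — counting 60 days from 28 January 2008 (when the grievance is advanced to the department head) gives a deadline of 28 March 2008; 29 January 2008 is within that limit.
Step 3 — must wait 14 days from 29 January 2008 (when the written grievance is presented to the supervisor), so not before 12 February 2008; done 14 February 2008, after the minimum wait.
Step 4 — counting 20 days from 14 February 2008 (when the grievance is advanced to the Director) gives a deadline of 5 March 2008; done 15 February 2008 — timely.
Step 5 — must wait 7 days from 14 February 2008 (when the grievance is advanced to the Director), so not before 21 February 2008; done 22 February 2008, after the minimum wait.
Step 6 — must wait 30 days from 22 February 2008 (when the arbitrator is named), so not before 23 March 2008; done 11 April 2008, after the minimum wait.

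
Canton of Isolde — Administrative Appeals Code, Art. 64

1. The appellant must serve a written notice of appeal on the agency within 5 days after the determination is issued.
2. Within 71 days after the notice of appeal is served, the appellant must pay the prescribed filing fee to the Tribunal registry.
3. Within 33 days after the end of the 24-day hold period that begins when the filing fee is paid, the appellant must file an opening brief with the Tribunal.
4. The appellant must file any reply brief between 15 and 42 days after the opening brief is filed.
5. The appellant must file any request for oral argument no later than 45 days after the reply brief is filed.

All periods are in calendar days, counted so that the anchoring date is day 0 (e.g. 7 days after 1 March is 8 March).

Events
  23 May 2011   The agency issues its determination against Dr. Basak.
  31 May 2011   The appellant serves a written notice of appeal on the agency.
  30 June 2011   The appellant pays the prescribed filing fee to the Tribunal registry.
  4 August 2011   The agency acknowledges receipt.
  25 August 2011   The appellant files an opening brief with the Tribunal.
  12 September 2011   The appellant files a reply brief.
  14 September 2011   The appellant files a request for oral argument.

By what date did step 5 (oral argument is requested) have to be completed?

27 October 2011

Step 5 runs from 12 September 2011, when the reply brief is filed. 45 days after 12 September 2011 is 27 October 2011.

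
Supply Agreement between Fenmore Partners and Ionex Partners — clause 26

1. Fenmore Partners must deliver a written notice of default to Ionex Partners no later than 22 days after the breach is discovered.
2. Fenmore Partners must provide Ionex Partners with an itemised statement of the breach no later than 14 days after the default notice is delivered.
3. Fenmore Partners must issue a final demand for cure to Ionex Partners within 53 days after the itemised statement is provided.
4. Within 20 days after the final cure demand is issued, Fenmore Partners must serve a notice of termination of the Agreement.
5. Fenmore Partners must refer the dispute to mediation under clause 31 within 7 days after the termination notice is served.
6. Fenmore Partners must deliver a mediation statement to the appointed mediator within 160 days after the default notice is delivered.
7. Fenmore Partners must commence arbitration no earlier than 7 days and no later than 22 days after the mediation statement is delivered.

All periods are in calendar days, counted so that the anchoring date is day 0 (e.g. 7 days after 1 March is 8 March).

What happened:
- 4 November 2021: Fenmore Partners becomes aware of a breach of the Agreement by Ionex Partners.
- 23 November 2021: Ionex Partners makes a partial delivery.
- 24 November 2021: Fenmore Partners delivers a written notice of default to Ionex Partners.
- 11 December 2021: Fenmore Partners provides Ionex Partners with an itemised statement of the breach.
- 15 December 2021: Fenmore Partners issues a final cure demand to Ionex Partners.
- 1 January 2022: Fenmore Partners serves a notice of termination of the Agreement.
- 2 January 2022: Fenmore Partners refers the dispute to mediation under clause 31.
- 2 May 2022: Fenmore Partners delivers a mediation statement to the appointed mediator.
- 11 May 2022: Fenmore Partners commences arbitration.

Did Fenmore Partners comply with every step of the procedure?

No

Step 1: 22 days after 4 November 2021 (when the breach is discovered) is 26 November 2021; 24 November 2021 is within that limit.
Step 2: 14 days after 24 November 2021 (when the default notice is delivered) is 8 December 2021; 11 December 2021 misses that deadline by 3 days.
The analysis stops there.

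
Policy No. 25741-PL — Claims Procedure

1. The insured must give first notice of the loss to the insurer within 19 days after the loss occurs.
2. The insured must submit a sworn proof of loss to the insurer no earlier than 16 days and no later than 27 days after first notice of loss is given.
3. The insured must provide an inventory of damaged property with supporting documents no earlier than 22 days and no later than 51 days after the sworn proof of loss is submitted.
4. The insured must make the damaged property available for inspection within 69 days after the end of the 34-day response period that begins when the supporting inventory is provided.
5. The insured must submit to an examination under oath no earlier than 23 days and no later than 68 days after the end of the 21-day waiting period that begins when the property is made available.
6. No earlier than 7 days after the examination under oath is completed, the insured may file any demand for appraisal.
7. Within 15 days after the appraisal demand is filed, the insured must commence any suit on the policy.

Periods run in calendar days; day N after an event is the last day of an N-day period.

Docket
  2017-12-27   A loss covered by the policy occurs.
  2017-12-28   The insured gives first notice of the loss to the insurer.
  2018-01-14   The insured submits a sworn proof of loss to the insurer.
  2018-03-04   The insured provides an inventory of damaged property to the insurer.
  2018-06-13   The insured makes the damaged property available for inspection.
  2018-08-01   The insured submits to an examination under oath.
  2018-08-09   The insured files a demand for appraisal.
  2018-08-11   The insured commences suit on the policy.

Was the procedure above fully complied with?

Yes

Step 1: 19 days after 2017-12-27 (when the loss occurs) is 2018-01-15; completed 2017-12-28, before the deadline.
Step 2: the window is 16–27 days after 2017-12-28 (when first notice of loss is given), so 2018-01-13 through 2018-01-24; done 2018-01-14 — within the window.
Step 3: the window is 22–51 days after 2018-01-14 (when the sworn proof of loss is submitted), so 2018-02-05 through 2018-03-06; done 2018-03-04, which is between those dates.
Step 4: 69 days after 2018-04-07 (end of the 34-day response period, which began when the supporting inventory is provided on 2018-03-04) is 2018-06-15; completed 2018-06-13, before the deadline.
Step 5: the window is 23–68 days after 2018-07-04 (end of the 21-day waiting period, which began when the property is made available on 2018-06-13), so 2018-07-27 through 2018-09-10; 2018-08-01 falls inside that range.
Step 6: the earliest permitted date is 7 days after 2018-08-01 (when the examination under oath is completed), i.e. 2018-08-08; 2018-08-09 is on or after that date.
Step 7: 15 days after 2018-08-09 (when the appraisal demand is filed) is 2018-08-24; done 2018-08-11 — timely.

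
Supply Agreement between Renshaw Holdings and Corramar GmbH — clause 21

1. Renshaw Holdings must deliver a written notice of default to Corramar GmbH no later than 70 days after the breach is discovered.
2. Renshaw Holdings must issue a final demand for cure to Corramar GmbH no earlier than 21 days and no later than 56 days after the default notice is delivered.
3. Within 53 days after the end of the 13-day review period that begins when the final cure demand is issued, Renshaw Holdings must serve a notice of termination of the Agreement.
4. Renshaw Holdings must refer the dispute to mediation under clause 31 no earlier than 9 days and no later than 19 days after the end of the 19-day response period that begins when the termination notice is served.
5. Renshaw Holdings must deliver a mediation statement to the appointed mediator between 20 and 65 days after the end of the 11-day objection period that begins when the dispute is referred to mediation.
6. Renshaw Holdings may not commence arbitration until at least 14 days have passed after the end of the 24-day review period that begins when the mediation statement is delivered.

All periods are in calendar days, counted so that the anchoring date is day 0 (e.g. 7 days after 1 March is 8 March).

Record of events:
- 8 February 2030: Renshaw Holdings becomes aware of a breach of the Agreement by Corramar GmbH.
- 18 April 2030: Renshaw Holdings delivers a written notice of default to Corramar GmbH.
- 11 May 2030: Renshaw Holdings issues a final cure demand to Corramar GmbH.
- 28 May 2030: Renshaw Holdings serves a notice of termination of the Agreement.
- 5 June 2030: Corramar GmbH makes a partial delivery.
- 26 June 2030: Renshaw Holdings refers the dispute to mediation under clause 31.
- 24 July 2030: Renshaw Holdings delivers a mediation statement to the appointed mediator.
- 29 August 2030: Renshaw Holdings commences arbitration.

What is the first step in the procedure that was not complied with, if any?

Step 1: 70 days after 8 February 2030 (when the breach is discovered) is 19 April 2030; 18 April 2030 is within that limit.
Step 2: the window is 21–56 days after 18 April 2030 (when the default notice is delivered), so 9 May 2030 through 13 June 2030; done 11 May 2030 — within the window.
Step 3: 53 days after 24 May 2030 (end of the 13-day review period, which began when the final cure demand is issued on 11 May 2030) is 16 July 2030; done 28 May 2030 — timely.
Step 4: the window is 9–19 days after 16 June 2030 (end of the 19-day response period, which began when the termination notice is served on 28 May 2030), so 25 June 2030 through 5 July 2030; done 26 June 2030 — within the window.
Step 5: the window is 20–65 days after 7 July 2030 (end of the 11-day objection period, which began when the dispute is referred to mediation on 26 June 2030), so 27 July 2030 through 10 September 2030; 24 July 2030 is 3 days too early.

Step 5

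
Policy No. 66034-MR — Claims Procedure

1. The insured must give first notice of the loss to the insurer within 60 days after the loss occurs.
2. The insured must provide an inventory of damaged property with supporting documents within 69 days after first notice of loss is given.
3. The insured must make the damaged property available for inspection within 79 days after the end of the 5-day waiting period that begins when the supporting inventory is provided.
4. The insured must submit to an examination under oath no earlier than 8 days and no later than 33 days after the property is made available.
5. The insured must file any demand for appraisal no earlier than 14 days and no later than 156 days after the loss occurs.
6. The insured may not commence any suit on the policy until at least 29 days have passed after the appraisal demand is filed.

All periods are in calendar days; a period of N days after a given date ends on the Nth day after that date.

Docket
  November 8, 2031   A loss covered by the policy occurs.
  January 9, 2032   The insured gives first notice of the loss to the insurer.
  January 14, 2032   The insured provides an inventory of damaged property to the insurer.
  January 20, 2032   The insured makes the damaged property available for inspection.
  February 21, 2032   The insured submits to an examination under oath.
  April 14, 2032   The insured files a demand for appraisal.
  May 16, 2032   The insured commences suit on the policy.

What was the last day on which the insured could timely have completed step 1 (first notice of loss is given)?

January 7, 2032

Step 1 runs from November 8, 2031, when the loss occurs. 60 days after November 8, 2031 is January 7, 2032.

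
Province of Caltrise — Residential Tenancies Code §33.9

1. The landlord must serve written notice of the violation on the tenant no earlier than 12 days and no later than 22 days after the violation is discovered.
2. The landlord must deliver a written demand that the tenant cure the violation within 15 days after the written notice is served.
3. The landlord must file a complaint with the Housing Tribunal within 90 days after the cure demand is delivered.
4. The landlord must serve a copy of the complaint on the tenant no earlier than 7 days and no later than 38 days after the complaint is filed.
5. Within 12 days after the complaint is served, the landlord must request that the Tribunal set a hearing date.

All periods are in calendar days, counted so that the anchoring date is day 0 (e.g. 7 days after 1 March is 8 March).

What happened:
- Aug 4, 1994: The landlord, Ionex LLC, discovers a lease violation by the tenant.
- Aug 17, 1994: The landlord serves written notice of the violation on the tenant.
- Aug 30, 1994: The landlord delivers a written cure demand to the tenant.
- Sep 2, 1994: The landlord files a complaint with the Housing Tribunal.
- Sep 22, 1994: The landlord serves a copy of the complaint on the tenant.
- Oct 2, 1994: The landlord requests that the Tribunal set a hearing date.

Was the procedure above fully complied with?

Yes

(1) the permitted window runs from Aug 4, 1994 + 12 = Aug 16, 1994 to Aug 4, 1994 + 22 = Aug 26, 1994; Aug 17, 1994 falls inside that range.
(2) due by Aug 17, 1994 + 15 days = Sep 1, 1994; Aug 30, 1994 is within that limit.
(3) due by Aug 30, 1994 + 90 days = Nov 28, 1994; Sep 2, 1994 is within that limit.
(4) the permitted window runs from Sep 2, 1994 + 7 = Sep 9, 1994 to Sep 2, 1994 + 38 = Oct 10, 1994; Sep 22, 1994 falls inside that range.
(5) due by Sep 22, 1994 + 12 days = Oct 4, 1994; Oct 2, 1994 is within that limit.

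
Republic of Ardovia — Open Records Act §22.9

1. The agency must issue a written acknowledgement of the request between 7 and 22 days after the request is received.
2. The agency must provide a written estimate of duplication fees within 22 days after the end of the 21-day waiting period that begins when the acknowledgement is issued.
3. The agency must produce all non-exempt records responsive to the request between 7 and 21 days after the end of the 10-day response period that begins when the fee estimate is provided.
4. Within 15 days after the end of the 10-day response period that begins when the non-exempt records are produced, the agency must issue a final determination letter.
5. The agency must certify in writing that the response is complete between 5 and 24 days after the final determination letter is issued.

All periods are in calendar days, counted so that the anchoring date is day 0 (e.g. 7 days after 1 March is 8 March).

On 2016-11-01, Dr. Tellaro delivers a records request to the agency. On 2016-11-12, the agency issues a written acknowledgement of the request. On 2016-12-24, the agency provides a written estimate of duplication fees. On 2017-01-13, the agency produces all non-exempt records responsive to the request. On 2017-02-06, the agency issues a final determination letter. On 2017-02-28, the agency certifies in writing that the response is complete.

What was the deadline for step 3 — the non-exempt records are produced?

The fee estimate is provided on 2016-12-24; the 10-day response period therefore ends 2017-01-03, and step 3 runs from that date. The window is 7–21 days after 2017-01-03; it closes on 2017-01-24.

2017-01-24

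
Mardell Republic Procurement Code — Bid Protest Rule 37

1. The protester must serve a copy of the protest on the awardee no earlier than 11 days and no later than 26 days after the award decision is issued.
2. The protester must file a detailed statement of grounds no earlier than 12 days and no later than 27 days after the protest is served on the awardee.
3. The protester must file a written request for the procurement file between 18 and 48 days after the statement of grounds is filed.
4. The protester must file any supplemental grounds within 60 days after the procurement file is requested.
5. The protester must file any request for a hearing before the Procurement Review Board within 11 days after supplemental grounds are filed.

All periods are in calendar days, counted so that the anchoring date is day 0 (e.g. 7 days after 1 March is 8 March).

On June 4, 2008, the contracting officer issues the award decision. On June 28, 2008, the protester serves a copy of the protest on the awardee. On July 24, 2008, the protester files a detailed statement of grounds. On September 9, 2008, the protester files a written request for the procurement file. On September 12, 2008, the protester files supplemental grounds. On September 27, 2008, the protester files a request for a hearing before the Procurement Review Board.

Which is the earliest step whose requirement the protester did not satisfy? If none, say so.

Step 5

Step 1: the window is 11–26 days after June 4, 2008 (when the award decision is issued), so June 15, 2008 through June 30, 2008; June 28, 2008 falls inside that range.
Step 2: the window is 12–27 days after June 28, 2008 (when the protest is served on the awardee), so July 10, 2008 through July 25, 2008; July 24, 2008 falls inside that range.
Step 3: the window is 18–48 days after July 24, 2008 (when the statement of grounds is filed), so August 11, 2008 through September 10, 2008; September 9, 2008 falls inside that range.
Step 4: 60 days after September 9, 2008 (when the procurement file is requested) is November 8, 2008; completed September 12, 2008, before the deadline.
Step 5: 11 days after September 12, 2008 (when supplemental grounds are filed) is September 23, 2008; done September 27, 2008 — 4 days late.
The analysis stops there.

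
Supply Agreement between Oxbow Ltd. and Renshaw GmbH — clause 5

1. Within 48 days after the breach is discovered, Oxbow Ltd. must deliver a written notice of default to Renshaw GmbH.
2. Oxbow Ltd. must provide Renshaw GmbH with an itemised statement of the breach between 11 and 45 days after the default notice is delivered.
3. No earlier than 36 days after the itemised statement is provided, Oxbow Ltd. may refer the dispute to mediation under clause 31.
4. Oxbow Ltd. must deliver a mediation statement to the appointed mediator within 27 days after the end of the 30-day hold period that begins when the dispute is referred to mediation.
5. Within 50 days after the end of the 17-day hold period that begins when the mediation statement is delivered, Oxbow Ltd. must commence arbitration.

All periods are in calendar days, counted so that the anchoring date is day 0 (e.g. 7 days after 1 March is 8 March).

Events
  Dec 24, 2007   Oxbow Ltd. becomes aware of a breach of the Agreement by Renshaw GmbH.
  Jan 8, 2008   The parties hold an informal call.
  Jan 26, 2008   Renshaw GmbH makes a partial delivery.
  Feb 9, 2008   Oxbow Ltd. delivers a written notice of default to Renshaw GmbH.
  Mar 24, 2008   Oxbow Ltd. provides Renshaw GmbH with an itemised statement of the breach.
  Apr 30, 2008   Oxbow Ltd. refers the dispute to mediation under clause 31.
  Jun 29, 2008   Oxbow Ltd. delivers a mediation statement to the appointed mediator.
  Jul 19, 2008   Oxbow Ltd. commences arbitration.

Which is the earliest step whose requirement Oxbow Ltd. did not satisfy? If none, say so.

Step 4

Step 1: 48 days after Dec 24, 2007 (when the breach is discovered) is Feb 10, 2008; Feb 9, 2008 is within that limit.
Step 2: the window is 11–45 days after Feb 9, 2008 (when the default notice is delivered), so Feb 20, 2008 through Mar 25, 2008; Mar 24, 2008 falls inside that range.
Step 3: the earliest permitted date is 36 days after Mar 24, 2008 (when the itemised statement is provided), i.e. Apr 29, 2008; Apr 30, 2008 is on or after that date.
Step 4: 27 days after May 30, 2008 (end of the 30-day hold period, which began when the dispute is referred to mediation on Apr 30, 2008) is Jun 26, 2008; done Jun 29, 2008 — 3 days late.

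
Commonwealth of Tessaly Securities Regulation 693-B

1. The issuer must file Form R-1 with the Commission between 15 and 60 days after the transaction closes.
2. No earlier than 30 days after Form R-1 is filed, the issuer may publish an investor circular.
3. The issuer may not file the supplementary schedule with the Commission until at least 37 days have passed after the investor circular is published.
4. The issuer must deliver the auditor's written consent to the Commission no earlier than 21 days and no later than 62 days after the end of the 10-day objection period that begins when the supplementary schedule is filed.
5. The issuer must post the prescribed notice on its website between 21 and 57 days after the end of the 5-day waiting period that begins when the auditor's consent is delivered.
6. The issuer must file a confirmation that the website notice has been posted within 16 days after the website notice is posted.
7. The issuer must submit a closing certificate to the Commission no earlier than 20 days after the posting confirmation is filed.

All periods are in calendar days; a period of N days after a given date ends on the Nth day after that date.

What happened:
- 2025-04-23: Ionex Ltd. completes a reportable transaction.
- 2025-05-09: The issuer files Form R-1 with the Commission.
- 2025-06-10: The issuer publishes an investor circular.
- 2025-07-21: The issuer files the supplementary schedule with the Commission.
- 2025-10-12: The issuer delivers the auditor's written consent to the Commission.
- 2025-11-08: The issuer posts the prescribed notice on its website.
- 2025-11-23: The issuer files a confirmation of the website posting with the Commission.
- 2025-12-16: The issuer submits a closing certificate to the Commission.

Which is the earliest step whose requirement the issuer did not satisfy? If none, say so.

Step 4

Step 1: the window is 15–60 days after 2025-04-23 (when the transaction closes), so 2025-05-08 through 2025-06-22; done 2025-05-09, which is between those dates.
Step 2: the earliest permitted date is 30 days after 2025-05-09 (when Form R-1 is filed), i.e. 2025-06-08; done 2025-06-10, after the minimum wait.
Step 3: the earliest permitted date is 37 days after 2025-06-10 (when the investor circular is published), i.e. 2025-07-17; done 2025-07-21 — permitted.
Step 4: the window is 21–62 days after 2025-07-31 (end of the 10-day objection period, which began when the supplementary schedule is filed on 2025-07-21), so 2025-08-21 through 2025-10-01; done 2025-10-12 — 11 days after the window closed.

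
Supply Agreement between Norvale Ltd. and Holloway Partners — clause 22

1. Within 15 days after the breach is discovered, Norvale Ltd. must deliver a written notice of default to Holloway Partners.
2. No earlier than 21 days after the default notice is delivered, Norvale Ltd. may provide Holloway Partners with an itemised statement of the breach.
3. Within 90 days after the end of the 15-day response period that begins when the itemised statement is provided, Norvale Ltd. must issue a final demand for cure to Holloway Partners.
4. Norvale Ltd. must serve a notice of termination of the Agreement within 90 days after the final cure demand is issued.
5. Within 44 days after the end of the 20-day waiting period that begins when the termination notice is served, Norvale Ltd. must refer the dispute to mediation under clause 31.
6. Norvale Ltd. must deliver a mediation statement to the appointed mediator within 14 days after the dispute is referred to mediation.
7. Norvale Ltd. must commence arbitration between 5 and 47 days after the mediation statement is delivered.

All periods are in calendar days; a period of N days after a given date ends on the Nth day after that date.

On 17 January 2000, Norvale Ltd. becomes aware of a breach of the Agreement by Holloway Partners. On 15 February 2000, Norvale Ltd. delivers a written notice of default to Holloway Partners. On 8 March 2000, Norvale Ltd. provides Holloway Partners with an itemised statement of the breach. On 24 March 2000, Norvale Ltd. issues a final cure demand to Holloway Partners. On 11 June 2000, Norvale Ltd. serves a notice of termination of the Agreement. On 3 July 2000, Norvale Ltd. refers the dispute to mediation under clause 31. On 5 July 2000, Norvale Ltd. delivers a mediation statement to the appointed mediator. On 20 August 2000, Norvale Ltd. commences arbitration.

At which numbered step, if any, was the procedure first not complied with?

Step 1 — counting 15 days from 17 January 2000 (when the breach is discovered) gives a deadline of 1 February 2000; 15 February 2000 misses that deadline by 14 days.
That is the first point of non-compliance.

Step 1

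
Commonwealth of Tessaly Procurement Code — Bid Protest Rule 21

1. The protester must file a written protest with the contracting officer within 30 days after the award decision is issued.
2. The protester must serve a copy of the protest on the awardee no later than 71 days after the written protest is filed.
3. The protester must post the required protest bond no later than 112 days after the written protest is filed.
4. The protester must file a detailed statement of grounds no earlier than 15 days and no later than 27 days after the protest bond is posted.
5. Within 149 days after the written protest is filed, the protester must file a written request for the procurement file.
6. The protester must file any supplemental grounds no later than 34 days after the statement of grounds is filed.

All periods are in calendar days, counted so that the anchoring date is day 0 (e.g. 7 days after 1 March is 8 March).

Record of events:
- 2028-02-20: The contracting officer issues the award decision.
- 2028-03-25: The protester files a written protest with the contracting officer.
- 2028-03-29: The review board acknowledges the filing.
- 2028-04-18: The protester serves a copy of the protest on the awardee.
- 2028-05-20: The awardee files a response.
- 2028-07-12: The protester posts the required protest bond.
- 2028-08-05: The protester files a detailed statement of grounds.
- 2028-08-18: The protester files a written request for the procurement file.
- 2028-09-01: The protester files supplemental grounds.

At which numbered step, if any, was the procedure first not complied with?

Step 1

Step 1: 30 days after 2028-02-20 (when the award decision is issued) is 2028-03-21; done 2028-03-25 — 4 days late.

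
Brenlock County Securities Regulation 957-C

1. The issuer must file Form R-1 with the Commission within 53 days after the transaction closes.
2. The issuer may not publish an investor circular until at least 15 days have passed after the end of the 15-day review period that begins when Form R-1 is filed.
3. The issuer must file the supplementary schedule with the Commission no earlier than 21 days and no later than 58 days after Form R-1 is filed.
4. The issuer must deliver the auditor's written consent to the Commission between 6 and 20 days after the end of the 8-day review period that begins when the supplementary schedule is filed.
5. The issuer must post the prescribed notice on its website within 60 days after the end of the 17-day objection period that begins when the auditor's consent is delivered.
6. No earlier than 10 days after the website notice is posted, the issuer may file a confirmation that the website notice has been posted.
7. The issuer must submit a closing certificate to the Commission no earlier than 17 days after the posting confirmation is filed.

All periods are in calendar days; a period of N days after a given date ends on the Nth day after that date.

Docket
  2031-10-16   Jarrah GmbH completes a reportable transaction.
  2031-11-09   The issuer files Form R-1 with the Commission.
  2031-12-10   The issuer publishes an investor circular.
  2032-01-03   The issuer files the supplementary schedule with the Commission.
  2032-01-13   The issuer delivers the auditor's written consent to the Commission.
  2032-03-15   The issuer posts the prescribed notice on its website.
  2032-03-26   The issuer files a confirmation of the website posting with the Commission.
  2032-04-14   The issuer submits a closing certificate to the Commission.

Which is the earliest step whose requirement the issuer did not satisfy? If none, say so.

Step 1: 53 days after 2031-10-16 (when the transaction closes) is 2031-12-08; done 2031-11-09 — timely.
Step 2: the earliest permitted date is 15 days after 2031-11-24 (end of the 15-day review period, which began when Form R-1 is filed on 2031-11-09), i.e. 2031-12-09; done 2031-12-10 — permitted.
Step 3: the window is 21–58 days after 2031-11-09 (when Form R-1 is filed), so 2031-11-30 through 2032-01-06; 2032-01-03 falls inside that range.
Step 4: the window is 6–20 days after 2032-01-11 (end of the 8-day review period, which began when the supplementary schedule is filed on 2032-01-03), so 2032-01-17 through 2032-01-31; done 2032-01-13 — 4 days before the window opened.
The analysis stops there.

Step 4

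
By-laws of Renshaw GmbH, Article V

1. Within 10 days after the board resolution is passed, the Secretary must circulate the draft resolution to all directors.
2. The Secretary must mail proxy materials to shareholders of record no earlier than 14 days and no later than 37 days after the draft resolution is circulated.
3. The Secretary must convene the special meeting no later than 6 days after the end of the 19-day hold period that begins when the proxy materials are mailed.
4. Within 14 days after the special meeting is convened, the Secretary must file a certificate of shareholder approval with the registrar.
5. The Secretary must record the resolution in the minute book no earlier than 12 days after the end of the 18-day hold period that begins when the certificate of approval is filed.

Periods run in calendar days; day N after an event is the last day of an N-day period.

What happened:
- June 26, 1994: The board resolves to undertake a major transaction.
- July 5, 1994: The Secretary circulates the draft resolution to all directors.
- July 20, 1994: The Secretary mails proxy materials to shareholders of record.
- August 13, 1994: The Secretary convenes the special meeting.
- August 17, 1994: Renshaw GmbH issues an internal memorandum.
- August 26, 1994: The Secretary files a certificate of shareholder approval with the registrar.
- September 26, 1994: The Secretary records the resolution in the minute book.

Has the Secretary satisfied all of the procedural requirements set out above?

Yes

Step 1 — counting 10 days from June 26, 1994 (when the board resolution is passed) gives a deadline of July 6, 1994; completed July 5, 1994, before the deadline.
Step 2 — 14 and 37 days from July 5, 1994 (when the draft resolution is circulated) are July 19, 1994 and August 11, 1994 respectively; done July 20, 1994 — within the window.
Step 3 — counting 6 days from August 8, 1994 (end of the 19-day hold period, which began when the proxy materials are mailed on July 20, 1994) gives a deadline of August 14, 1994; August 13, 1994 is within that limit.
Step 4 — counting 14 days from August 13, 1994 (when the special meeting is convened) gives a deadline of August 27, 1994; completed August 26, 1994, before the deadline.
Step 5 — must wait 12 days from September 13, 1994 (end of the 18-day hold period, which began when the certificate of approval is filed on August 26, 1994), so not before September 25, 1994; September 26, 1994 is on or after that date.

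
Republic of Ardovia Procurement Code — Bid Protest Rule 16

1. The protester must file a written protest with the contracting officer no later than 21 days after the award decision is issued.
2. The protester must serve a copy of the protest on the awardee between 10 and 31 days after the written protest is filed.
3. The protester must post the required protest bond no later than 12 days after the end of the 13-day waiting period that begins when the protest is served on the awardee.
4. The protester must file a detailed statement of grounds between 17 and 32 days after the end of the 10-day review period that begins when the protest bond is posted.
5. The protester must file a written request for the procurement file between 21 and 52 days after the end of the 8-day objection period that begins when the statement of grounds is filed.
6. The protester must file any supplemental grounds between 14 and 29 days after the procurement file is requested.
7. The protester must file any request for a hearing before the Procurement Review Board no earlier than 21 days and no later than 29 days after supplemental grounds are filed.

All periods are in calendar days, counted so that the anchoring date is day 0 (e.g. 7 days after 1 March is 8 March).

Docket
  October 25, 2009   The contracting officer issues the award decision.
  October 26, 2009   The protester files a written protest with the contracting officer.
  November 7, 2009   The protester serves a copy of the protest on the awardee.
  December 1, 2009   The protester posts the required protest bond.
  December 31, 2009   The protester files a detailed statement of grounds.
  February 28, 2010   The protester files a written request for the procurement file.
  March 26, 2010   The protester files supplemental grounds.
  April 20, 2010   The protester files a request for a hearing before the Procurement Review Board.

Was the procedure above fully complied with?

Step 1: 21 days after October 25, 2009 (when the award decision is issued) is November 15, 2009; done October 26, 2009 — timely.
Step 2: the window is 10–31 days after October 26, 2009 (when the written protest is filed), so November 5, 2009 through November 26, 2009; November 7, 2009 falls inside that range.
Step 3: 12 days after November 20, 2009 (end of the 13-day waiting period, which began when the protest is served on the awardee on November 7, 2009) is December 2, 2009; done December 1, 2009 — timely.
Step 4: the window is 17–32 days after December 11, 2009 (end of the 10-day review period, which began when the protest bond is posted on December 1, 2009), so December 28, 2009 through January 12, 2010; December 31, 2009 falls inside that range.
Step 5: the window is 21–52 days after January 8, 2010 (end of the 8-day objection period, which began when the statement of grounds is filed on December 31, 2009), so January 29, 2010 through March 1, 2010; done February 28, 2010, which is between those dates.
Step 6: the window is 14–29 days after February 28, 2010 (when the procurement file is requested), so March 14, 2010 through March 29, 2010; done March 26, 2010 — within the window.
Step 7: the window is 21–29 days after March 26, 2010 (when supplemental grounds are filed), so April 16, 2010 through April 24, 2010; done April 20, 2010 — within the window.

Yes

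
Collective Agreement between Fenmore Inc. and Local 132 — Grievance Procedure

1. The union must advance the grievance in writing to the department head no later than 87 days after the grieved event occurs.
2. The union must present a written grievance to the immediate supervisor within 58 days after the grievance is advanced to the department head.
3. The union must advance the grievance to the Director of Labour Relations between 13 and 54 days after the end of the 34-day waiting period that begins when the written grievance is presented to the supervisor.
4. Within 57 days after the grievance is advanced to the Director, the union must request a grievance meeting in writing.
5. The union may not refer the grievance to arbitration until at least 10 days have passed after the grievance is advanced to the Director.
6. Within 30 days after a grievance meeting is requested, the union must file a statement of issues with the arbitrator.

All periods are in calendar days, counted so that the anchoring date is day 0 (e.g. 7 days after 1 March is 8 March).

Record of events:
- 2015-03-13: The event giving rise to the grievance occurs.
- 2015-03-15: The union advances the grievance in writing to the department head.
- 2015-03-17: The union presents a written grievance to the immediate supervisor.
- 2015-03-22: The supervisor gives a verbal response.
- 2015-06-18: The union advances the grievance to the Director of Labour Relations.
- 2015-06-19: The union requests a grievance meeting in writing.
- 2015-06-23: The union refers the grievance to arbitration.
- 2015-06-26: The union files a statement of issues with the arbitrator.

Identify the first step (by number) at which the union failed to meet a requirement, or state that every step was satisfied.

Step 3

Step 1: 87 days after 2015-03-13 (when the grieved event occurs) is 2015-06-08; completed 2015-03-15, before the deadline.
Step 2: 58 days after 2015-03-15 (when the grievance is advanced to the department head) is 2015-05-12; 2015-03-17 is within that limit.
Step 3: the window is 13–54 days after 2015-04-20 (end of the 34-day waiting period, which began when the written grievance is presented to the supervisor on 2015-03-17), so 2015-05-03 through 2015-06-13; 2015-06-18 is 5 days past the end of the window.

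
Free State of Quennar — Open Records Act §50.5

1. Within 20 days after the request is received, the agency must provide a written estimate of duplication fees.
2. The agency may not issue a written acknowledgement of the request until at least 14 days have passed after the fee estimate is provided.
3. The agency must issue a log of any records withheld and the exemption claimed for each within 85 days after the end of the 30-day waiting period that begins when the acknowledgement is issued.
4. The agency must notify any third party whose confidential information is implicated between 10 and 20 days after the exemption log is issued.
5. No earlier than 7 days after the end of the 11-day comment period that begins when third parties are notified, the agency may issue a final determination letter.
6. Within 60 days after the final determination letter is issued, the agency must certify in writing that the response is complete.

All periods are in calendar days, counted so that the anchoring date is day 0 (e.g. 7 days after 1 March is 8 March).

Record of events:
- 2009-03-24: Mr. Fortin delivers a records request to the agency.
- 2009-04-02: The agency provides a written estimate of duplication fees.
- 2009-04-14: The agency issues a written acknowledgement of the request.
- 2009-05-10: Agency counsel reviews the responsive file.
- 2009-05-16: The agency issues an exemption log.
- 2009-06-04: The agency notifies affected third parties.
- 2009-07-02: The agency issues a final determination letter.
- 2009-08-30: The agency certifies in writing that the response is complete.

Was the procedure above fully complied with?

No

(1) due by 2009-03-24 + 20 days = 2009-04-13; completed 2009-04-02, before the deadline.
(2) permitted from 2009-04-02 + 14 days = 2009-04-16 onward; 2009-04-14 is 2 days before the earliest permitted date.
That is the first point of non-compliance.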